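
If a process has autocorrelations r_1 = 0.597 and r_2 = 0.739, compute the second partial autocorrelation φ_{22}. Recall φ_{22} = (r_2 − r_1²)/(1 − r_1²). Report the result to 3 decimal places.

0.594

φ_{22} = (r_2 − r_1²) / (1 − r_1²)
r_1² = (0.597)² = 0.356409
Numerator = 0.739 − 0.3564 = 0.3826; denominator = 1 − 0.3564 = 0.6436
φ_{22} = 0.3826 / 0.6436 = 0.594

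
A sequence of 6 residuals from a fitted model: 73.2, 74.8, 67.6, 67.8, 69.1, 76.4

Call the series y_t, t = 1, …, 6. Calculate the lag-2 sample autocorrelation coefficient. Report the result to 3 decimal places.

-0.383

Mean ȳ = (73.2 + 74.8 + 67.6 + 67.8 + 69.1 + 76.4)/6 = 71.4833
Numerator Σ_{t=1}^{4}(y_t−ȳ)(y_{t+2}−ȳ) = -27.7372
Denominator Σ(y_t−ȳ)² = 72.4483
r_2 = -27.7372 / 72.4483 = -0.383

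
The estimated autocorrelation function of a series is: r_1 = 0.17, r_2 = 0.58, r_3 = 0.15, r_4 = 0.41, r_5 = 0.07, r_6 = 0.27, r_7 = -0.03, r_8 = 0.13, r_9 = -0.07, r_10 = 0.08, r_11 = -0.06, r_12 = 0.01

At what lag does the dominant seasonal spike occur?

The largest autocorrelation is r_2 = 0.58, with weaker echoes at lags 4 (0.41) and 6 (0.27); the remaining lags stay at or below 0.17.
The dominant spike at lag 2 indicates a seasonal period of 2.

2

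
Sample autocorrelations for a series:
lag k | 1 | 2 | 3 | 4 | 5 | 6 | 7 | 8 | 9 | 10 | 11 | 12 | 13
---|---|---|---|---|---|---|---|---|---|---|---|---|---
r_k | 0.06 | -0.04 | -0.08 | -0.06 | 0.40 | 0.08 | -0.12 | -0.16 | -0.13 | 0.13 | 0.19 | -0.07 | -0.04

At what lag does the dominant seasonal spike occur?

5

The largest autocorrelation is r_5 = 0.40; the remaining lags stay at or below 0.19.
The dominant spike at lag 5 indicates a seasonal period of 5.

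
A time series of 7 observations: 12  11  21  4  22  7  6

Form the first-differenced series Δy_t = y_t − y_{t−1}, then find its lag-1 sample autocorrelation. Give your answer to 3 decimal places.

-0.799

First differences Δy: -1, 10, -17, 18, -15, -1
Mean of differences = -1.0000
Numerator Σ(Δy_t−Δȳ)(Δy_{t+1}−Δȳ) = -746.0000
Denominator Σ(Δy_t−Δȳ)² = 934.0000
r_1(Δy) = -746.0000 / 934.0000 = -0.799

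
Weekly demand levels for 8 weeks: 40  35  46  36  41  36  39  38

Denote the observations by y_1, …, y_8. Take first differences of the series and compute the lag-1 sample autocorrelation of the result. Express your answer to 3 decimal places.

-0.841

First differences Δy: -5, 11, -10, 5, -5, 3, -1
Mean of differences = -0.2857
Numerator Σ(Δy_t−Δȳ)(Δy_{t+1}−Δȳ) = -256.9388
Denominator Σ(Δy_t−Δȳ)² = 305.4286
r_1(Δy) = -256.9388 / 305.4286 = -0.841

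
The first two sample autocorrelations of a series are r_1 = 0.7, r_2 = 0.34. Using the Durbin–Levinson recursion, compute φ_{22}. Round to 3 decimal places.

φ_{22} = (r_2 − r_1²) / (1 − r_1²)
r_1² = (0.7)² = 0.49
Numerator = 0.34 − 0.4900 = -0.1500; denominator = 1 − 0.4900 = 0.5100
φ_{22} = -0.1500 / 0.5100 = -0.294

-0.294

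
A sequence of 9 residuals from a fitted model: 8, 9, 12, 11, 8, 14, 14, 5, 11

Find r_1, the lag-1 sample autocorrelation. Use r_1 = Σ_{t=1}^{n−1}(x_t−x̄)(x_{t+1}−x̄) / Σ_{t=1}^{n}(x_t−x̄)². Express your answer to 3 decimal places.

-0.248

Mean x̄ = (8 + 9 + 12 + 11 + 8 + 14 + 14 + 5 + 11)/9 = 10.2222
Numerator Σ_{t=1}^{8}(x_t−x̄)(x_{t+1}−x̄) = -17.7160
Denominator Σ(x_t−x̄)² = 71.5556
r_1 = -17.7160 / 71.5556 = -0.248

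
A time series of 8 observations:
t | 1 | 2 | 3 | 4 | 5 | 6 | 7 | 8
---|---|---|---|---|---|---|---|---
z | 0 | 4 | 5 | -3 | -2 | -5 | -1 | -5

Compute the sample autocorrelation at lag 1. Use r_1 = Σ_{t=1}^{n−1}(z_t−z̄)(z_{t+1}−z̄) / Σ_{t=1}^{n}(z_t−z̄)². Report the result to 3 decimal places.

Mean z̄ = (0 + 4 + 5 − 3 − 2 − 5 − 1 − 5)/8 = -0.8750
Deviations from mean: 0.8750, 4.8750, 5.8750, -2.1250, -1.1250, -4.1250, -0.1250, -4.1250
Numerator Σ_{t=1}^{7}(z_t−z̄)(z_{t+1}−z̄) = 28.4844
Denominator Σ(z_t−z̄)² = 98.8750
r_1 = 28.4844 / 98.8750 = 0.288

0.288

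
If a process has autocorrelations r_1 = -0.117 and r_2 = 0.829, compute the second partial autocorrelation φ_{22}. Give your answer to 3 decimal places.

0.827

φ_{22} = (r_2 − r_1²) / (1 − r_1²)
r_1² = (-0.117)² = 0.013689
Numerator = 0.829 − 0.0137 = 0.8153; denominator = 1 − 0.0137 = 0.9863
φ_{22} = 0.8153 / 0.9863 = 0.827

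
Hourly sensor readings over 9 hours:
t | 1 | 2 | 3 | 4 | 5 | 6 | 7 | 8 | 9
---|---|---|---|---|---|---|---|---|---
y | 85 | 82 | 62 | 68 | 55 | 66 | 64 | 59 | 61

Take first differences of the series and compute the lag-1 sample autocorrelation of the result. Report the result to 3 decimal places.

-0.547

First differences Δy: -3, -20, 6, -13, 11, -2, -5, 2
Mean of differences = -3.0000
Numerator Σ(Δy_t−Δȳ)(Δy_{t+1}−Δȳ) = -381.0000
Denominator Σ(Δy_t−Δȳ)² = 696.0000
r_1(Δy) = -381.0000 / 696.0000 = -0.547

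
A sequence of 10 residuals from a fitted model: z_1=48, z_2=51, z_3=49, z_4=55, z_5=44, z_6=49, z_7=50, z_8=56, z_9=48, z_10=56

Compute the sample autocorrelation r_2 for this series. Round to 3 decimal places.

Mean z̄ = (48 + 51 + 49 + 55 + 44 + 49 + 50 + 56 + 48 + 56)/10 = 50.6000
Numerator Σ_{t=1}^{8}(z_t−z̄)(z_{t+2}−z̄) = 35.4800
Denominator Σ(z_t−z̄)² = 140.4000
r_2 = 35.4800 / 140.4000 = 0.253

0.253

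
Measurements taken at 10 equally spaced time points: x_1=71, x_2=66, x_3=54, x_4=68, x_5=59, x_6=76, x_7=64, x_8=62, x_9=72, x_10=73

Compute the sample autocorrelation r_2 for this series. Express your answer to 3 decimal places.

-0.038

Mean x̄ = (71 + 66 + 54 + 68 + 59 + 76 + 64 + 62 + 72 + 73)/10 = 66.5000
Numerator Σ_{t=1}^{8}(x_t−x̄)(x_{t+2}−x̄) = -16.0000
Denominator Σ(x_t−x̄)² = 424.5000
r_2 = -16.0000 / 424.5000 = -0.038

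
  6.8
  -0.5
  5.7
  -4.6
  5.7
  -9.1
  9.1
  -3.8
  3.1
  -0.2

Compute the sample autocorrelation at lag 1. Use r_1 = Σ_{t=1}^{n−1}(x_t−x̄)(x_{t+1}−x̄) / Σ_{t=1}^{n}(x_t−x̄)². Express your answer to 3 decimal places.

-0.809

Mean x̄ = (6.8 − 0.5 + 5.7 − 4.6 + 5.7 − 9.1 + 9.1 − 3.8 + 3.1 − 0.2)/10 = 1.2200
Numerator Σ_{t=1}^{9}(x_t−x̄)(x_{t+1}−x̄) = -248.6704
Denominator Σ(x_t−x̄)² = 307.4560
r_1 = -248.6704 / 307.4560 = -0.809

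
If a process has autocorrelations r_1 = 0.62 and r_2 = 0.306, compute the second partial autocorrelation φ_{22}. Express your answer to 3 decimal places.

-0.127

φ_{22} = (r_2 − r_1²) / (1 − r_1²)
r_1² = (0.62)² = 0.3844
Numerator = 0.306 − 0.3844 = -0.0784; denominator = 1 − 0.3844 = 0.6156
φ_{22} = -0.0784 / 0.6156 = -0.127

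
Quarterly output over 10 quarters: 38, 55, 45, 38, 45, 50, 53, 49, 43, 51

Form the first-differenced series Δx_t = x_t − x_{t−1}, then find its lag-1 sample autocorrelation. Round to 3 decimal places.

-0.194

First differences Δx: 17, -10, -7, 7, 5, 3, -4, -6, 8
Mean of differences = 1.4444
Numerator Σ(Δx_t−Δx̄)(Δx_{t+1}−Δx̄) = -119.7531
Denominator Σ(Δx_t−Δx̄)² = 618.2222
r_1(Δx) = -119.7531 / 618.2222 = -0.194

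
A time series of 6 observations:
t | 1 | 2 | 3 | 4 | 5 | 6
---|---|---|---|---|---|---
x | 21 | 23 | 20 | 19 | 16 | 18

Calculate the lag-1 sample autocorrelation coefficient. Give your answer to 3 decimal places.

Mean x̄ = (21 + 23 + 20 + 19 + 16 + 18)/6 = 19.5000
Deviations from mean: 1.5000, 3.5000, 0.5000, -0.5000, -3.5000, -1.5000
Numerator Σ_{t=1}^{5}(x_t−x̄)(x_{t+1}−x̄) = 13.7500
Denominator Σ(x_t−x̄)² = 29.5000
r_1 = 13.7500 / 29.5000 = 0.466

0.466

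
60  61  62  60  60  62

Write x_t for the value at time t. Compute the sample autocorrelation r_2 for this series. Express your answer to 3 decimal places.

-0.632

Mean x̄ = (60 + 61 + 62 + 60 + 60 + 62)/6 = 60.8333
Numerator Σ_{t=1}^{4}(x_t−x̄)(x_{t+2}−x̄) = -3.0556
Denominator Σ(x_t−x̄)² = 4.8333
r_2 = -3.0556 / 4.8333 = -0.632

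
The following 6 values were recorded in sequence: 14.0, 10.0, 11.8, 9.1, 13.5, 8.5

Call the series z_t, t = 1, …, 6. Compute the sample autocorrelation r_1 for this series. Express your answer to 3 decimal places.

Mean z̄ = (14.0 + 10.0 + 11.8 + 9.1 + 13.5 + 8.5)/6 = 11.1500
Deviations from mean: 2.8500, -1.1500, 0.6500, -2.0500, 2.3500, -2.6500
Σ(z_t−z̄)(z_{t+1}−z̄) = (-3.2775) + (-0.7475) + (-1.3325) + (-4.8175) + (-6.2275) = -16.4025
Denominator Σ(z_t−z̄)² = 26.6150
r_1 = -16.4025 / 26.6150 = -0.616

-0.616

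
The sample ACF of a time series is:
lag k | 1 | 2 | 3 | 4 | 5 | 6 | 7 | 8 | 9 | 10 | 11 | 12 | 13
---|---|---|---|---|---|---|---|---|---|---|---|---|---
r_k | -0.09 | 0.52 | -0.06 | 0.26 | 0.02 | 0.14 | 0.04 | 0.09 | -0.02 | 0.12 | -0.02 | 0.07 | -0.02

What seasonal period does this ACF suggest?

2

The largest autocorrelation is r_2 = 0.52, with a weaker echo at lag 4 (0.26); the remaining lags stay at or below 0.14.
The dominant spike at lag 2 indicates a seasonal period of 2.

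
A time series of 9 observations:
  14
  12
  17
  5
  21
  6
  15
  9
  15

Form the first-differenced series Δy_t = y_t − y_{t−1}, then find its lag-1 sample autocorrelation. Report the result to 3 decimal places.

-0.901

First differences Δy: -2, 5, -12, 16, -15, 9, -6, 6
Mean of differences = 0.1250
Numerator Σ(Δy_t−Δȳ)(Δy_{t+1}−Δȳ) = -726.6406
Denominator Σ(Δy_t−Δȳ)² = 806.8750
r_1(Δy) = -726.6406 / 806.8750 = -0.901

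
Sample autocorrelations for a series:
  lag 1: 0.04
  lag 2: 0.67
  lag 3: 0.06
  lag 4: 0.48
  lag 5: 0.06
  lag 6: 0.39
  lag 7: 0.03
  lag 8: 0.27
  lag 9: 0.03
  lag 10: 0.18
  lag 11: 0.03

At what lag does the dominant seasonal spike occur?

2

The largest autocorrelation is r_2 = 0.67, with weaker echoes at lags 4 (0.48), 6 (0.39), 8 (0.27) and 10 (0.18); the remaining lags stay at or below 0.06.
The dominant spike at lag 2 indicates a seasonal period of 2.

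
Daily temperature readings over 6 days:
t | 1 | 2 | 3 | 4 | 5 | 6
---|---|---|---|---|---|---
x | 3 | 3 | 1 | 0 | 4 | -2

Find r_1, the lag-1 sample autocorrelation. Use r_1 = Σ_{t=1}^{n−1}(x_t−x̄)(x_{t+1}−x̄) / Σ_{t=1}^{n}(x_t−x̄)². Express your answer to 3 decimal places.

Mean x̄ = (3 + 3 + 1 + 0 + 4 − 2)/6 = 1.5000
Numerator Σ_{t=1}^{5}(x_t−x̄)(x_{t+1}−x̄) = -10.2500
Denominator Σ(x_t−x̄)² = 25.5000
r_1 = -10.2500 / 25.5000 = -0.402

-0.402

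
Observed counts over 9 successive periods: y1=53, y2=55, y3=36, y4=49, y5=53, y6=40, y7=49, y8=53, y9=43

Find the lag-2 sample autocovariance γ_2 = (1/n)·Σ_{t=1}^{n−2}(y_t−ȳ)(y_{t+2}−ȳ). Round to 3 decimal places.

Mean ȳ = (53 + 55 + 36 + 49 + 53 + 40 + 49 + 53 + 43)/9 = 47.8889
Σ_{t=1}^{7}(y_t−ȳ)(y_{t+2}−ȳ) = -162.4691
γ_2 = -162.4691 / 9 = -18.052

-18.052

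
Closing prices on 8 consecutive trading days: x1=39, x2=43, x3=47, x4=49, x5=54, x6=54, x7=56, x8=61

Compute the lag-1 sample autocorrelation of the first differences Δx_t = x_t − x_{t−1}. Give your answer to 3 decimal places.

-0.323

First differences Δx: 4, 4, 2, 5, 0, 2, 5
Mean of differences = 3.1429
Numerator Σ(Δx_t−Δx̄)(Δx_{t+1}−Δx̄) = -6.7347
Denominator Σ(Δx_t−Δx̄)² = 20.8571
r_1(Δx) = -6.7347 / 20.8571 = -0.323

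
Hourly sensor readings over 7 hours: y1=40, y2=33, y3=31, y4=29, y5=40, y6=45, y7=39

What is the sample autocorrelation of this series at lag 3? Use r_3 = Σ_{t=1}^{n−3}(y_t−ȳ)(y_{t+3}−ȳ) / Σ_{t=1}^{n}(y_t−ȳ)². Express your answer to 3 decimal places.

Mean ȳ = (40 + 33 + 31 + 29 + 40 + 45 + 39)/7 = 36.7143
Deviations from mean: 3.2857, -3.7143, -5.7143, -7.7143, 3.2857, 8.2857, 2.2857
Numerator Σ_{t=1}^{4}(y_t−ȳ)(y_{t+3}−ȳ) = -102.5306
Denominator Σ(y_t−ȳ)² = 201.4286
r_3 = -102.5306 / 201.4286 = -0.509

-0.509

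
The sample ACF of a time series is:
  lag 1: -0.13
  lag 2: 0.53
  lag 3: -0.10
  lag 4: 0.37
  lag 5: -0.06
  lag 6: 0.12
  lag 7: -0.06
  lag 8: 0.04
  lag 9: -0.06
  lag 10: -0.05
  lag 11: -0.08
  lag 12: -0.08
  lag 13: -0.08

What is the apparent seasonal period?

The largest autocorrelation is r_2 = 0.53, with a weaker echo at lag 4 (0.37); the remaining lags stay at or below 0.12.
The dominant spike at lag 2 indicates a seasonal period of 2.

2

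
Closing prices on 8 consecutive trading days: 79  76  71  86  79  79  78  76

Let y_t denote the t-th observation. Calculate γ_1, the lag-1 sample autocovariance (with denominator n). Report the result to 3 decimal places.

-4.375

Mean ȳ = (79 + 76 + 71 + 86 + 79 + 79 + 78 + 76)/8 = 78.0000
Deviations: 1.0000, -2.0000, -7.0000, 8.0000, 1.0000, 1.0000, 0.0000, -2.0000
Σ_{t=1}^{7}(y_t−ȳ)(y_{t+1}−ȳ) = -35.0000
γ_1 = -35.0000 / 8 = -4.375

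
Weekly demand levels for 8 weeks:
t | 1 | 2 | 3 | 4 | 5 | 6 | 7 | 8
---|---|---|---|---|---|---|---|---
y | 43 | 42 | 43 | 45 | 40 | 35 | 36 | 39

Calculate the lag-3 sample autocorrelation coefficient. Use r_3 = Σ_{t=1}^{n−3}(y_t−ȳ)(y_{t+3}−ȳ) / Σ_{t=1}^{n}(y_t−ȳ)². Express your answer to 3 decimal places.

Mean ȳ = (43 + 42 + 43 + 45 + 40 + 35 + 36 + 39)/8 = 40.3750
Deviations from mean: 2.6250, 1.6250, 2.6250, 4.6250, -0.3750, -5.3750, -4.3750, -1.3750
Σ(y_t−ȳ)(y_{t+3}−ȳ) = (12.1406) + (-0.6094) + (-14.1094) + (-20.2344) + (0.5156) = -22.2969
Denominator Σ(y_t−ȳ)² = 87.8750
r_3 = -22.2969 / 87.8750 = -0.254

-0.254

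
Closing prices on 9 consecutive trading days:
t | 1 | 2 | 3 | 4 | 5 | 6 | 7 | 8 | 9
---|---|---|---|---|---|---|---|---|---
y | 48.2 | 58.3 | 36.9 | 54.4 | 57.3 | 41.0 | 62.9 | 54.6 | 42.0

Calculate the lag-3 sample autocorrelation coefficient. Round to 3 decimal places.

0.511

Mean ȳ = (48.2 + 58.3 + 36.9 + 54.4 + 57.3 + 41.0 + 62.9 + 54.6 + 42.0)/9 = 50.6222
Numerator Σ_{t=1}^{6}(y_t−ȳ)(y_{t+3}−ȳ) = 330.0685
Denominator Σ(y_t−ȳ)² = 645.4756
r_3 = 330.0685 / 645.4756 = 0.511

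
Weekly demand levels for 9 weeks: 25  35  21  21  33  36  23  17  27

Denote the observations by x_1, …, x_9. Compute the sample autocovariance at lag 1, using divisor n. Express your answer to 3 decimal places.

Mean x̄ = (25 + 35 + 21 + 21 + 33 + 36 + 23 + 17 + 27)/9 = 26.4444
Σ_{t=1}^{8}(x_t−x̄)(x_{t+1}−x̄) = -7.9753
γ_1 = -7.9753 / 9 = -0.886

-0.886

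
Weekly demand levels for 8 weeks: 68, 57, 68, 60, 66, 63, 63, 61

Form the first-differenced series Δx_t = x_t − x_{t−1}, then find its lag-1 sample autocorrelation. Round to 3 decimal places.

-0.776

First differences Δx: -11, 11, -8, 6, -3, 0, -2
Mean of differences = -1.0000
Numerator Σ(Δx_t−Δx̄)(Δx_{t+1}−Δx̄) = -270.0000
Denominator Σ(Δx_t−Δx̄)² = 348.0000
r_1(Δx) = -270.0000 / 348.0000 = -0.776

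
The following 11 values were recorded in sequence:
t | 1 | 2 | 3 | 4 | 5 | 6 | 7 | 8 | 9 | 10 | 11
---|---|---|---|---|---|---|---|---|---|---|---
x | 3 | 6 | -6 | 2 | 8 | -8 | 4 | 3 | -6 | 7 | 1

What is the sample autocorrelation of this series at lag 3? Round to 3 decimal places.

Mean x̄ = (3 + 6 − 6 + 2 + 8 − 8 + 4 + 3 − 6 + 7 + 1)/11 = 1.2727
Numerator Σ_{t=1}^{8}(x_t−x̄)(x_{t+3}−x̄) = 196.6860
Denominator Σ(x_t−x̄)² = 306.1818
r_3 = 196.6860 / 306.1818 = 0.642

0.642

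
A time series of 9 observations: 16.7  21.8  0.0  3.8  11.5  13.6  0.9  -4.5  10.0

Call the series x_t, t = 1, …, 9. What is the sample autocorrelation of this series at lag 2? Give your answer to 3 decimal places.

Mean x̄ = (16.7 + 21.8 + 0.0 + 3.8 + 11.5 + 13.6 + 0.9 − 4.5 + 10.0)/9 = 8.2000
Numerator Σ_{t=1}^{7}(x_t−x̄)(x_{t+2}−x̄) = -286.1700
Denominator Σ(x_t−x̄)² = 601.6800
r_2 = -286.1700 / 601.6800 = -0.476

-0.476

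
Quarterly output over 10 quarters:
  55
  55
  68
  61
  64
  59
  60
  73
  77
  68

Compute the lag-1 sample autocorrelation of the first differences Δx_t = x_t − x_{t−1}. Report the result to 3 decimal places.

-0.274

First differences Δx: 0, 13, -7, 3, -5, 1, 13, 4, -9
Mean of differences = 1.4444
Numerator Σ(Δx_t−Δx̄)(Δx_{t+1}−Δx̄) = -136.8642
Denominator Σ(Δx_t−Δx̄)² = 500.2222
r_1(Δx) = -136.8642 / 500.2222 = -0.274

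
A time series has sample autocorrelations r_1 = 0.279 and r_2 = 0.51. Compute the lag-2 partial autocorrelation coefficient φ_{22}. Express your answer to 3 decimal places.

φ_{22} = (r_2 − r_1²) / (1 − r_1²)
r_1² = (0.279)² = 0.077841
Numerator = 0.51 − 0.0778 = 0.4322; denominator = 1 − 0.0778 = 0.9222
φ_{22} = 0.4322 / 0.9222 = 0.469

0.469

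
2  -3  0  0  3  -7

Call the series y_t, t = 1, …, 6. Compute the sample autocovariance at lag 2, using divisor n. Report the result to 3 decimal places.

-0.231

Mean ȳ = (2 − 3 + 0 + 0 + 3 − 7)/6 = -0.8333
Σ_{t=1}^{4}(y_t−ȳ)(y_{t+2}−ȳ) = -1.3889
γ_2 = -1.3889 / 6 = -0.231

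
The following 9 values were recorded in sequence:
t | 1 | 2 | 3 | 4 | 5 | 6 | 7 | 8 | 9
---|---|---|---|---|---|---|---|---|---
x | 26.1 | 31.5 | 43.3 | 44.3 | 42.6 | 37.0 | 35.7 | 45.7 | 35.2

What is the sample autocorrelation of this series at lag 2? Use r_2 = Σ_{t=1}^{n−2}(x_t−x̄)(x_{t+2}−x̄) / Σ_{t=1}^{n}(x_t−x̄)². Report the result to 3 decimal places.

-0.280

Mean x̄ = (26.1 + 31.5 + 43.3 + 44.3 + 42.6 + 37.0 + 35.7 + 45.7 + 35.2)/9 = 37.9333
Numerator Σ_{t=1}^{7}(x_t−x̄)(x_{t+2}−x̄) = -96.9289
Denominator Σ(x_t−x̄)² = 346.1800
r_2 = -96.9289 / 346.1800 = -0.280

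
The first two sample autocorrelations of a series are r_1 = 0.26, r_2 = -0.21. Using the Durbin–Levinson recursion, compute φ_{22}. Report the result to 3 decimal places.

φ_{22} = (r_2 − r_1²) / (1 − r_1²)
r_1² = (0.26)² = 0.0676
Numerator = -0.21 − 0.0676 = -0.2776; denominator = 1 − 0.0676 = 0.9324
φ_{22} = -0.2776 / 0.9324 = -0.298

-0.298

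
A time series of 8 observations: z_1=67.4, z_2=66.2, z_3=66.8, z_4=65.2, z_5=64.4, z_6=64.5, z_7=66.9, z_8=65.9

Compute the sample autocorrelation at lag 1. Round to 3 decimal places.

0.210

Mean z̄ = (67.4 + 66.2 + 66.8 + 65.2 + 64.4 + 64.5 + 66.9 + 65.9)/8 = 65.9125
Deviations from mean: 1.4875, 0.2875, 0.8875, -0.7125, -1.5125, -1.4125, 0.9875, -0.0125
Σ(z_t−z̄)(z_{t+1}−z̄) = (0.4277) + (0.2552) + (-0.6323) + (1.0777) + (2.1364) + (-1.3948) + (-0.0123) = 1.8573
Denominator Σ(z_t−z̄)² = 8.8488
r_1 = 1.8573 / 8.8488 = 0.210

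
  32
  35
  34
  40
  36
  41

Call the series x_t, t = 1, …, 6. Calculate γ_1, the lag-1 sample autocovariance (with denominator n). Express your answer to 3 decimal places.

-0.407

Mean x̄ = (32 + 35 + 34 + 40 + 36 + 41)/6 = 36.3333
Deviations: -4.3333, -1.3333, -2.3333, 3.6667, -0.3333, 4.6667
Σ_{t=1}^{5}(x_t−x̄)(x_{t+1}−x̄) = -2.4444
γ_1 = -2.4444 / 6 = -0.407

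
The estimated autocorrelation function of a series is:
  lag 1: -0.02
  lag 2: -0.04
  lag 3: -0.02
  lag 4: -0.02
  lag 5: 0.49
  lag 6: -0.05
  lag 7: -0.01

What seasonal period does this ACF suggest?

5

The largest autocorrelation is r_5 = 0.49; the remaining lags stay at or below -0.01.
The dominant spike at lag 5 indicates a seasonal period of 5.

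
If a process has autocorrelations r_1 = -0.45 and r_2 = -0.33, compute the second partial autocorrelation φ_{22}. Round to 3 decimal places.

φ_{22} = (r_2 − r_1²) / (1 − r_1²)
r_1² = (-0.45)² = 0.2025
Numerator = -0.33 − 0.2025 = -0.5325; denominator = 1 − 0.2025 = 0.7975
φ_{22} = -0.5325 / 0.7975 = -0.668

-0.668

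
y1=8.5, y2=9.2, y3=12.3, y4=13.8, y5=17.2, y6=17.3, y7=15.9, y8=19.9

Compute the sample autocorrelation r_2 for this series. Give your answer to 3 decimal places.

0.247

Mean ȳ = (8.5 + 9.2 + 12.3 + 13.8 + 17.2 + 17.3 + 15.9 + 19.9)/8 = 14.2625
Σ(y_t−ȳ)(y_{t+2}−ȳ) = (11.3089) + (2.3414) + (-5.7648) + (-1.4048) + (4.8102) + (17.1239) = 28.4147
Denominator Σ(y_t−ȳ)² = 115.2188
r_2 = 28.4147 / 115.2188 = 0.247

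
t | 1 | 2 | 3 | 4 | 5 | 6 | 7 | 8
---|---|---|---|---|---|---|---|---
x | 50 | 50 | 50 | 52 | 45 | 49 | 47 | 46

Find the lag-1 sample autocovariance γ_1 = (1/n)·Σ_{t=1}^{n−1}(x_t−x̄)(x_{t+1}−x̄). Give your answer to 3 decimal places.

-0.189

Mean x̄ = (50 + 50 + 50 + 52 + 45 + 49 + 47 + 46)/8 = 48.6250
Deviations: 1.3750, 1.3750, 1.3750, 3.3750, -3.6250, 0.3750, -1.6250, -2.6250
Σ_{t=1}^{7}(x_t−x̄)(x_{t+1}−x̄) = -1.5156
γ_1 = -1.5156 / 8 = -0.189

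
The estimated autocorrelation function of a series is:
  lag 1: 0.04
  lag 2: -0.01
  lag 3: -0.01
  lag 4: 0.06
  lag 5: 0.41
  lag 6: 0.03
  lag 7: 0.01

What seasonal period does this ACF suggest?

5

The largest autocorrelation is r_5 = 0.41; the remaining lags stay at or below 0.06.
The dominant spike at lag 5 indicates a seasonal period of 5.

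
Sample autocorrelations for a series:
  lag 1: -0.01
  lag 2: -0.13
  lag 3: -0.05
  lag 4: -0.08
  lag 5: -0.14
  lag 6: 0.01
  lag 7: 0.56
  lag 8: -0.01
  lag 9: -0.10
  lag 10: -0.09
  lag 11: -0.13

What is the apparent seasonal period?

7

The largest autocorrelation is r_7 = 0.56; the remaining lags stay at or below 0.01.
The dominant spike at lag 7 indicates a seasonal period of 7.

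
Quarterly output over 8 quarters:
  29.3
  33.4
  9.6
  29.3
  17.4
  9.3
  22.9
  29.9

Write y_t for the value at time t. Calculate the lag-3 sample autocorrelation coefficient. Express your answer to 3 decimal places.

Mean ȳ = (29.3 + 33.4 + 9.6 + 29.3 + 17.4 + 9.3 + 22.9 + 29.9)/8 = 22.6375
Deviations from mean: 6.6625, 10.7625, -13.0375, 6.6625, -5.2375, -13.3375, 0.2625, 7.2625
Σ(y_t−ȳ)(y_{t+3}−ȳ) = (44.3889) + (-56.3686) + (173.8877) + (1.7489) + (-38.0373) = 125.6195
Denominator Σ(y_t−ȳ)² = 632.7188
r_3 = 125.6195 / 632.7188 = 0.199

0.199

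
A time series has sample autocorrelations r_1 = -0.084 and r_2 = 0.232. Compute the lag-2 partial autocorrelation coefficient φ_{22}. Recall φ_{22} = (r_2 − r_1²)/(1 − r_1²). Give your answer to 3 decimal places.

φ_{22} = (r_2 − r_1²) / (1 − r_1²)
r_1² = (-0.084)² = 0.007056
Numerator = 0.232 − 0.0071 = 0.2249; denominator = 1 − 0.0071 = 0.9929
φ_{22} = 0.2249 / 0.9929 = 0.227

0.227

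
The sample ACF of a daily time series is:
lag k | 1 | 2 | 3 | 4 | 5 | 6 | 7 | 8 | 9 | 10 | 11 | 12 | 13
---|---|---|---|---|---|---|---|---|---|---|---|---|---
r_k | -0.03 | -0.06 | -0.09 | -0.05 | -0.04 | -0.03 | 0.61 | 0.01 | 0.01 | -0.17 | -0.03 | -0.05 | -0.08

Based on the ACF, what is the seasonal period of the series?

7

The largest autocorrelation is r_7 = 0.61; the remaining lags stay at or below 0.01.
The dominant spike at lag 7 indicates a seasonal period of 7.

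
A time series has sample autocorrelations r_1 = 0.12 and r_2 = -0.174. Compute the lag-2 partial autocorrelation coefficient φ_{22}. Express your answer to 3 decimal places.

φ_{22} = (r_2 − r_1²) / (1 − r_1²)
r_1² = (0.12)² = 0.0144
Numerator = -0.174 − 0.0144 = -0.1884; denominator = 1 − 0.0144 = 0.9856
φ_{22} = -0.1884 / 0.9856 = -0.191

-0.191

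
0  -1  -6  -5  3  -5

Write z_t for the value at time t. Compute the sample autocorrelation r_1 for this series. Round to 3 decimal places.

Mean z̄ = (0 − 1 − 6 − 5 + 3 − 5)/6 = -2.3333
Deviations from mean: 2.3333, 1.3333, -3.6667, -2.6667, 5.3333, -2.6667
Σ(z_t−z̄)(z_{t+1}−z̄) = (3.1111) + (-4.8889) + (9.7778) + (-14.2222) + (-14.2222) = -20.4444
Denominator Σ(z_t−z̄)² = 63.3333
r_1 = -20.4444 / 63.3333 = -0.323

-0.323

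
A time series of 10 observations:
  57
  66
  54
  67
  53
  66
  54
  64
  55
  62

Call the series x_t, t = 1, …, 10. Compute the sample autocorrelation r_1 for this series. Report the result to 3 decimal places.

Mean x̄ = (57 + 66 + 54 + 67 + 53 + 66 + 54 + 64 + 55 + 62)/10 = 59.8000
Numerator Σ_{t=1}^{9}(x_t−x̄)(x_{t+1}−x̄) = -277.2400
Denominator Σ(x_t−x̄)² = 295.6000
r_1 = -277.2400 / 295.6000 = -0.938

-0.938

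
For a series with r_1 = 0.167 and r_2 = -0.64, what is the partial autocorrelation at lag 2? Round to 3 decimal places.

φ_{22} = (r_2 − r_1²) / (1 − r_1²)
r_1² = (0.167)² = 0.027889
Numerator = -0.64 − 0.0279 = -0.6679; denominator = 1 − 0.0279 = 0.9721
φ_{22} = -0.6679 / 0.9721 = -0.687

-0.687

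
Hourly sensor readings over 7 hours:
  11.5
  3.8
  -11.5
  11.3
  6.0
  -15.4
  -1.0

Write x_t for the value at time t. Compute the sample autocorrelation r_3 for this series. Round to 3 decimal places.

Mean x̄ = (11.5 + 3.8 − 11.5 + 11.3 + 6.0 − 15.4 − 1.0)/7 = 0.6714
Deviations from mean: 10.8286, 3.1286, -12.1714, 10.6286, 5.3286, -16.0714, -1.6714
Numerator Σ_{t=1}^{4}(x_t−x̄)(x_{t+3}−x̄) = 309.6104
Denominator Σ(x_t−x̄)² = 677.6343
r_3 = 309.6104 / 677.6343 = 0.457

0.457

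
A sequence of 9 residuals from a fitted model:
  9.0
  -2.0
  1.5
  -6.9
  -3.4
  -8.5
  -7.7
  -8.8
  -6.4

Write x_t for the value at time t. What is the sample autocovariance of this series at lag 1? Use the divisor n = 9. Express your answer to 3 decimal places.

7.208

Mean x̄ = (9.0 − 2.0 + 1.5 − 6.9 − 3.4 − 8.5 − 7.7 − 8.8 − 6.4)/9 = -3.6889
Σ_{t=1}^{8}(x_t−x̄)(x_{t+1}−x̄) = 64.8699
γ_1 = 64.8699 / 9 = 7.208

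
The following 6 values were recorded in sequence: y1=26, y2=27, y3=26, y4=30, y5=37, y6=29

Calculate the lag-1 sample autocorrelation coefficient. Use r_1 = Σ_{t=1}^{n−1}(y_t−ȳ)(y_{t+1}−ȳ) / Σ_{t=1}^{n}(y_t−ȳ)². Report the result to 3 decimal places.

0.188

Mean ȳ = (26 + 27 + 26 + 30 + 37 + 29)/6 = 29.1667
Σ(y_t−ȳ)(y_{t+1}−ȳ) = (6.8611) + (6.8611) + (-2.6389) + (6.5278) + (-1.3056) = 16.3056
Denominator Σ(y_t−ȳ)² = 86.8333
r_1 = 16.3056 / 86.8333 = 0.188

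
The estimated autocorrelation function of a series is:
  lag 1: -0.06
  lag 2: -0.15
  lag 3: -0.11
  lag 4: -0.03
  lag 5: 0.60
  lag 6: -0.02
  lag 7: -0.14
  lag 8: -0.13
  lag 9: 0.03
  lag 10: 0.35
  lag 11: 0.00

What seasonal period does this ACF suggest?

5

The largest autocorrelation is r_5 = 0.60, with a weaker echo at lag 10 (0.35); the remaining lags stay at or below 0.03.
The dominant spike at lag 5 indicates a seasonal period of 5.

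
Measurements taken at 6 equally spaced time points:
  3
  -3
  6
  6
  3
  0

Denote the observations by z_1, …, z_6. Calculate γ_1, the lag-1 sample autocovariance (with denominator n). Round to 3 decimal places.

-1.542

Mean z̄ = (3 − 3 + 6 + 6 + 3 + 0)/6 = 2.5000
Deviations: 0.5000, -5.5000, 3.5000, 3.5000, 0.5000, -2.5000
Σ_{t=1}^{5}(z_t−z̄)(z_{t+1}−z̄) = -9.2500
γ_1 = -9.2500 / 6 = -1.542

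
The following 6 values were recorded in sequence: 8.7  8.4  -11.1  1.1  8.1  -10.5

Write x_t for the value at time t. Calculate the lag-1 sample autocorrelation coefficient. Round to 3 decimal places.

Mean x̄ = (8.7 + 8.4 − 11.1 + 1.1 + 8.1 − 10.5)/6 = 0.7833
Σ(x_t−x̄)(x_{t+1}−x̄) = (60.2986) + (-90.5114) + (-3.7631) + (2.3169) + (-82.5564) = -114.2153
Denominator Σ(x_t−x̄)² = 442.8483
r_1 = -114.2153 / 442.8483 = -0.258

-0.258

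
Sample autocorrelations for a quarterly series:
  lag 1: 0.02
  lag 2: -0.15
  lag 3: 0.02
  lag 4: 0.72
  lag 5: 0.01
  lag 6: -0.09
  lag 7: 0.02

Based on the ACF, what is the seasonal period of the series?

4

The largest autocorrelation is r_4 = 0.72; the remaining lags stay at or below 0.02.
The dominant spike at lag 4 indicates a seasonal period of 4.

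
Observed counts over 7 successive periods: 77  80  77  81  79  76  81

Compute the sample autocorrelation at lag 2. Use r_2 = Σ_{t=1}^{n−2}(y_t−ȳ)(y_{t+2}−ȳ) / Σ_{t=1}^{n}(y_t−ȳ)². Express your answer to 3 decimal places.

-0.006

Mean ȳ = (77 + 80 + 77 + 81 + 79 + 76 + 81)/7 = 78.7143
Σ(y_t−ȳ)(y_{t+2}−ȳ) = (2.9388) + (2.9388) + (-0.4898) + (-6.2041) + (0.6531) = -0.1633
Denominator Σ(y_t−ȳ)² = 25.4286
r_2 = -0.1633 / 25.4286 = -0.006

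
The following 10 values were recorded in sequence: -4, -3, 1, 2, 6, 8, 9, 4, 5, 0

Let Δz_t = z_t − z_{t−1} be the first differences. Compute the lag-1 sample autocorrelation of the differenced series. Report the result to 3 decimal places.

First differences Δz: 1, 4, 1, 4, 2, 1, -5, 1, -5
Mean of differences = 0.4444
Numerator Σ(Δz_t−Δz̄)(Δz_{t+1}−Δz̄) = 3.2469
Denominator Σ(Δz_t−Δz̄)² = 88.2222
r_1(Δz) = 3.2469 / 88.2222 = 0.037

0.037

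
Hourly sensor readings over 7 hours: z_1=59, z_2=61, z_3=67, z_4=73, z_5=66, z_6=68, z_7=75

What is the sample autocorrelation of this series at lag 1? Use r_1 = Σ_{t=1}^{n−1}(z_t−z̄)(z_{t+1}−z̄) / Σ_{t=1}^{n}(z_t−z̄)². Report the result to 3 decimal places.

0.243

Mean z̄ = (59 + 61 + 67 + 73 + 66 + 68 + 75)/7 = 67.0000
Deviations from mean: -8.0000, -6.0000, 0.0000, 6.0000, -1.0000, 1.0000, 8.0000
Numerator Σ_{t=1}^{6}(z_t−z̄)(z_{t+1}−z̄) = 49.0000
Denominator Σ(z_t−z̄)² = 202.0000
r_1 = 49.0000 / 202.0000 = 0.243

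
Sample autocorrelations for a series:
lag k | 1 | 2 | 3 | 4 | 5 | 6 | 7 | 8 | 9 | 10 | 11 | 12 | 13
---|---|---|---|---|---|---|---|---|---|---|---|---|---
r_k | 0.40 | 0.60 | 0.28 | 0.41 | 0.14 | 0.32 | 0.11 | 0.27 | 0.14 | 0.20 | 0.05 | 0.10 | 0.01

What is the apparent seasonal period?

2

The largest autocorrelation is r_2 = 0.60, with a weaker echo at lag 4 (0.41); the remaining lags stay at or below 0.40.
The dominant spike at lag 2 indicates a seasonal period of 2.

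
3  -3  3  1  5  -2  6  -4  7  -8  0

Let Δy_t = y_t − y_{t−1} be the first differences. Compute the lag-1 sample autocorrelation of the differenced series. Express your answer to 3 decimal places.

First differences Δy: -6, 6, -2, 4, -7, 8, -10, 11, -15, 8
Mean of differences = -0.3000
Numerator Σ(Δy_t−Δȳ)(Δy_{t+1}−Δȳ) = -616.5900
Denominator Σ(Δy_t−Δȳ)² = 714.1000
r_1(Δy) = -616.5900 / 714.1000 = -0.863

-0.863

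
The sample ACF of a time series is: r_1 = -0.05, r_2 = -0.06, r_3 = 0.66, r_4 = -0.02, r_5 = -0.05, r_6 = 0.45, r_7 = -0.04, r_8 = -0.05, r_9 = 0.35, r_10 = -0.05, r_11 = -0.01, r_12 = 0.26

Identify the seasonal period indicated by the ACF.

The largest autocorrelation is r_3 = 0.66, with weaker echoes at lags 6 (0.45), 9 (0.35) and 12 (0.26); the remaining lags stay at or below -0.01.
The dominant spike at lag 3 indicates a seasonal period of 3.

3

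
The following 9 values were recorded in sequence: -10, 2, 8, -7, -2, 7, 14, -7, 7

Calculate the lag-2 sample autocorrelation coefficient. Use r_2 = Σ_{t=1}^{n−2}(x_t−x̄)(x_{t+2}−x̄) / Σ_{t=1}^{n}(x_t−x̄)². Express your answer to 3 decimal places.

Mean x̄ = (-10 + 2 + 8 − 7 − 2 + 7 + 14 − 7 + 7)/9 = 1.3333
Σ(x_t−x̄)(x_{t+2}−x̄) = (-75.5556) + (-5.5556) + (-22.2222) + (-47.2222) + (-42.2222) + (-47.2222) + (71.7778) = -168.2222
Denominator Σ(x_t−x̄)² = 548.0000
r_2 = -168.2222 / 548.0000 = -0.307

-0.307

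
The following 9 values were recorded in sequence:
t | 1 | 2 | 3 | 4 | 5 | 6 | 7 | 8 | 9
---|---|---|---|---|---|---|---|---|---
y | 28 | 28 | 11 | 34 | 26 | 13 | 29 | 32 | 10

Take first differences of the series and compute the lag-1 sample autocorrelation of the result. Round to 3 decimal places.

-0.394

First differences Δy: 0, -17, 23, -8, -13, 16, 3, -22
Mean of differences = -2.2500
Numerator Σ(Δy_t−Δȳ)(Δy_{t+1}−Δȳ) = -693.0625
Denominator Σ(Δy_t−Δȳ)² = 1759.5000
r_1(Δy) = -693.0625 / 1759.5000 = -0.394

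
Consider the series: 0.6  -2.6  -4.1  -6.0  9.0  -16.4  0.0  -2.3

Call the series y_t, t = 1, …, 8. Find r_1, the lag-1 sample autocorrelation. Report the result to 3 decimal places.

Mean ȳ = (0.6 − 2.6 − 4.1 − 6.0 + 9.0 − 16.4 + 0.0 − 2.3)/8 = -2.7250
Deviations from mean: 3.3250, 0.1250, -1.3750, -3.2750, 11.7250, -13.6750, 2.7250, 0.4250
Σ(y_t−ȳ)(y_{t+1}−ȳ) = (0.4156) + (-0.1719) + (4.5031) + (-38.3994) + (-160.3394) + (-37.2644) + (1.1581) = -230.0981
Denominator Σ(y_t−ȳ)² = 355.7750
r_1 = -230.0981 / 355.7750 = -0.647

-0.647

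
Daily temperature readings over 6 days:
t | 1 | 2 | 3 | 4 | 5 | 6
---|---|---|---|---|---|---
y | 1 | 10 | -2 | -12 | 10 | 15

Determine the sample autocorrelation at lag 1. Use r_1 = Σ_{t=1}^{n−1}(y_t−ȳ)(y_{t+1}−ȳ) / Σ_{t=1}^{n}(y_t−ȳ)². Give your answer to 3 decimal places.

Mean ȳ = (1 + 10 − 2 − 12 + 10 + 15)/6 = 3.6667
Deviations from mean: -2.6667, 6.3333, -5.6667, -15.6667, 6.3333, 11.3333
Σ(y_t−ȳ)(y_{t+1}−ȳ) = (-16.8889) + (-35.8889) + (88.7778) + (-99.2222) + (71.7778) = 8.5556
Denominator Σ(y_t−ȳ)² = 493.3333
r_1 = 8.5556 / 493.3333 = 0.017

0.017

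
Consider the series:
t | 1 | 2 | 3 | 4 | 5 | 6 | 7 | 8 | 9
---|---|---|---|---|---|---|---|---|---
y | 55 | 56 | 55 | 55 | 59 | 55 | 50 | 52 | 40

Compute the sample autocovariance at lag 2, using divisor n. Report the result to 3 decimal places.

5.000

Mean ȳ = (55 + 56 + 55 + 55 + 59 + 55 + 50 + 52 + 40)/9 = 53.0000
Σ_{t=1}^{7}(y_t−ȳ)(y_{t+2}−ȳ) = 45.0000
γ_2 = 45.0000 / 9 = 5.000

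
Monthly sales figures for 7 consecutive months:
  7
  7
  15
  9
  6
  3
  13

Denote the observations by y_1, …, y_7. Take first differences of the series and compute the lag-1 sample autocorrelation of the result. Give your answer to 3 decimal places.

First differences Δy: 0, 8, -6, -3, -3, 10
Mean of differences = 1.0000
Numerator Σ(Δy_t−Δȳ)(Δy_{t+1}−Δȳ) = -48.0000
Denominator Σ(Δy_t−Δȳ)² = 212.0000
r_1(Δy) = -48.0000 / 212.0000 = -0.226

-0.226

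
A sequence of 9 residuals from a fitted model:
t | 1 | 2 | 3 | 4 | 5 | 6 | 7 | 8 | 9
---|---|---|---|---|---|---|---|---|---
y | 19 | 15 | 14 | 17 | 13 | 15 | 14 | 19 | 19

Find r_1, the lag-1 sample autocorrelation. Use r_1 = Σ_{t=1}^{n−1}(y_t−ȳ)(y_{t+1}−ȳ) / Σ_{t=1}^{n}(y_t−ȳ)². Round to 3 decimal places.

Mean ȳ = (19 + 15 + 14 + 17 + 13 + 15 + 14 + 19 + 19)/9 = 16.1111
Numerator Σ_{t=1}^{8}(y_t−ȳ)(y_{t+1}−ȳ) = 2.5432
Denominator Σ(y_t−ȳ)² = 46.8889
r_1 = 2.5432 / 46.8889 = 0.054

0.054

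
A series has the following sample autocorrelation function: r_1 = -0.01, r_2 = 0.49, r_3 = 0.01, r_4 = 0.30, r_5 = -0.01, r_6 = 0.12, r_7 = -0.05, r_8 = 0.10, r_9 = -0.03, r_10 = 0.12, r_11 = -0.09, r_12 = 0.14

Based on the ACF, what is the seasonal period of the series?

The largest autocorrelation is r_2 = 0.49, with a weaker echo at lag 4 (0.30); the remaining lags stay at or below 0.14.
The dominant spike at lag 2 indicates a seasonal period of 2.

2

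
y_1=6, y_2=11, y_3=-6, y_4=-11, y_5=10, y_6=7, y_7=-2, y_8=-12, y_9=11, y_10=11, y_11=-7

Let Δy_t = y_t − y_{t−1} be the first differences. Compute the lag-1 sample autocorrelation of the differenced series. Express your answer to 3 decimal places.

First differences Δy: 5, -17, -5, 21, -3, -9, -10, 23, 0, -18
Mean of differences = -1.3000
Numerator Σ(Δy_t−Δȳ)(Δy_{t+1}−Δȳ) = -282.6900
Denominator Σ(Δy_t−Δȳ)² = 1806.1000
r_1(Δy) = -282.6900 / 1806.1000 = -0.157

-0.157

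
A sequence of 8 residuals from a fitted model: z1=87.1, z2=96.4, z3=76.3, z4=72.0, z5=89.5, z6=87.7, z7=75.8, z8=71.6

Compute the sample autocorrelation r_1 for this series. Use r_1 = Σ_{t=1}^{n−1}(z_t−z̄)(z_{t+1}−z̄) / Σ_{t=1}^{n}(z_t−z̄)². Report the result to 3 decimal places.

Mean z̄ = (87.1 + 96.4 + 76.3 + 72.0 + 89.5 + 87.7 + 75.8 + 71.6)/8 = 82.0500
Deviations from mean: 5.0500, 14.3500, -5.7500, -10.0500, 7.4500, 5.6500, -6.2500, -10.4500
Σ(z_t−z̄)(z_{t+1}−z̄) = (72.4675) + (-82.5125) + (57.7875) + (-74.8725) + (42.0925) + (-35.3125) + (65.3125) = 44.9625
Denominator Σ(z_t−z̄)² = 601.1800
r_1 = 44.9625 / 601.1800 = 0.075

0.075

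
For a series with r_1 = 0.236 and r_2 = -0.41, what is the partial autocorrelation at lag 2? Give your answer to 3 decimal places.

φ_{22} = (r_2 − r_1²) / (1 − r_1²)
r_1² = (0.236)² = 0.055696
Numerator = -0.41 − 0.0557 = -0.4657; denominator = 1 − 0.0557 = 0.9443
φ_{22} = -0.4657 / 0.9443 = -0.493

-0.493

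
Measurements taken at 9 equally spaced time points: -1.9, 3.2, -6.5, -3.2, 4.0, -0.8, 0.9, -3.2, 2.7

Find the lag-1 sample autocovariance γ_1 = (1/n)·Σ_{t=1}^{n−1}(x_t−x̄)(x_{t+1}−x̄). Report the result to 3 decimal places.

-4.177

Mean x̄ = (-1.9 + 3.2 − 6.5 − 3.2 + 4.0 − 0.8 + 0.9 − 3.2 + 2.7)/9 = -0.5333
Σ_{t=1}^{8}(x_t−x̄)(x_{t+1}−x̄) = -37.5911
γ_1 = -37.5911 / 9 = -4.177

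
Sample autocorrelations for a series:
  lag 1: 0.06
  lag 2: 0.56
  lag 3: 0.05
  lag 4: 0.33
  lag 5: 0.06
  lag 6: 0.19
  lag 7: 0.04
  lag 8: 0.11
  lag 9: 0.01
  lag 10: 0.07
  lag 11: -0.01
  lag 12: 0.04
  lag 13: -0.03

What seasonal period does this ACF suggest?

2

The largest autocorrelation is r_2 = 0.56, with weaker echoes at lags 4 (0.33) and 6 (0.19); the remaining lags stay at or below 0.11.
The dominant spike at lag 2 indicates a seasonal period of 2.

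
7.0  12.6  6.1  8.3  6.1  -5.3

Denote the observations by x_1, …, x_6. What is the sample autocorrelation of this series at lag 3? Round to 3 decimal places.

0.010

Mean x̄ = (7.0 + 12.6 + 6.1 + 8.3 + 6.1 − 5.3)/6 = 5.8000
Σ(x_t−x̄)(x_{t+3}−x̄) = (3.0000) + (2.0400) + (-3.3300) = 1.7100
Denominator Σ(x_t−x̄)² = 177.3200
r_3 = 1.7100 / 177.3200 = 0.010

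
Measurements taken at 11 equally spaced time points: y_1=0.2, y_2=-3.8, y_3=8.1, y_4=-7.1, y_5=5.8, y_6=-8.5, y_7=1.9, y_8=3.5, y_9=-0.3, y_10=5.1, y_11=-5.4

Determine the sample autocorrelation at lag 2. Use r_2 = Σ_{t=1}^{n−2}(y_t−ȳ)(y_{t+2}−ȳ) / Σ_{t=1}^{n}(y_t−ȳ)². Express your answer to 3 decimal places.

0.443

Mean ȳ = (0.2 − 3.8 + 8.1 − 7.1 + 5.8 − 8.5 + 1.9 + 3.5 − 0.3 + 5.1 − 5.4)/11 = -0.0455
Numerator Σ_{t=1}^{9}(y_t−ȳ)(y_{t+2}−ȳ) = 136.2504
Denominator Σ(y_t−ȳ)² = 307.4873
r_2 = 136.2504 / 307.4873 = 0.443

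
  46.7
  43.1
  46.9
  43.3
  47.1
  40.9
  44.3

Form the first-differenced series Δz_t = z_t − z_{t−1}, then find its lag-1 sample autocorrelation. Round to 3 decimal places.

First differences Δz: -3.6, 3.8, -3.6, 3.8, -6.2, 3.4
Mean of differences = -0.4000
Numerator Σ(Δz_t−Δz̄)(Δz_{t+1}−Δz̄) = -86.7200
Denominator Σ(Δz_t−Δz̄)² = 103.8400
r_1(Δz) = -86.7200 / 103.8400 = -0.835

-0.835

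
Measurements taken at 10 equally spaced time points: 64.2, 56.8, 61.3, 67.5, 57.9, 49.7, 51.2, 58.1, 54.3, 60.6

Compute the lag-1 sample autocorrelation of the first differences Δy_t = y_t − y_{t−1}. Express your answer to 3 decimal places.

-0.105

First differences Δy: -7.4, 4.5, 6.2, -9.6, -8.2, 1.5, 6.9, -3.8, 6.3
Mean of differences = -0.4000
Numerator Σ(Δy_t−Δȳ)(Δy_{t+1}−Δȳ) = -39.4700
Denominator Σ(Δy_t−Δȳ)² = 375.4000
r_1(Δy) = -39.4700 / 375.4000 = -0.105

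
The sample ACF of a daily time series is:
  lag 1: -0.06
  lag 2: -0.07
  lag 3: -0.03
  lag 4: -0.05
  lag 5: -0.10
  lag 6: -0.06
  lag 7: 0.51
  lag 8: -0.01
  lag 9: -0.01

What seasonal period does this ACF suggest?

7

The largest autocorrelation is r_7 = 0.51; the remaining lags stay at or below -0.01.
The dominant spike at lag 7 indicates a seasonal period of 7.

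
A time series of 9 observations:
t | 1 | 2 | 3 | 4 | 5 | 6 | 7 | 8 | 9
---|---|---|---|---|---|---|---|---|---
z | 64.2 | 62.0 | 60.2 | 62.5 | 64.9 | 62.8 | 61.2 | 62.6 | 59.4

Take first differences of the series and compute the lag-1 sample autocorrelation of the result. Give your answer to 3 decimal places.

-0.086

First differences Δz: -2.2, -1.8, 2.3, 2.4, -2.1, -1.6, 1.4, -3.2
Mean of differences = -0.6000
Numerator Σ(Δz_t−Δz̄)(Δz_{t+1}−Δz̄) = -3.0600
Denominator Σ(Δz_t−Δz̄)² = 35.4200
r_1(Δz) = -3.0600 / 35.4200 = -0.086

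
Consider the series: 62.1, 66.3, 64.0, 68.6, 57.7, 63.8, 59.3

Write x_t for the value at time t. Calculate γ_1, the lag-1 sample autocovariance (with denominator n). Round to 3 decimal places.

Mean x̄ = (62.1 + 66.3 + 64.0 + 68.6 + 57.7 + 63.8 + 59.3)/7 = 63.1143
Σ_{t=1}^{6}(x_t−x̄)(x_{t+1}−x̄) = -31.5802
γ_1 = -31.5802 / 7 = -4.511

-4.511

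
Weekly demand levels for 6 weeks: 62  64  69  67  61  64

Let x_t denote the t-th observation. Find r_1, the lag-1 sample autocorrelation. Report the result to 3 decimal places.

Mean x̄ = (62 + 64 + 69 + 67 + 61 + 64)/6 = 64.5000
Numerator Σ_{t=1}^{5}(x_t−x̄)(x_{t+1}−x̄) = 3.2500
Denominator Σ(x_t−x̄)² = 45.5000
r_1 = 3.2500 / 45.5000 = 0.071

0.071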